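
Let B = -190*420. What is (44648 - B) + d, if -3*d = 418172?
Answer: -44828/3 ≈ -14943.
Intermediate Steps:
d = -418172/3 (d = -⅓*418172 = -418172/3 ≈ -1.3939e+5)
B = -79800
(44648 - B) + d = (44648 - 1*(-79800)) - 418172/3 = (44648 + 79800) - 418172/3 = 124448 - 418172/3 = -44828/3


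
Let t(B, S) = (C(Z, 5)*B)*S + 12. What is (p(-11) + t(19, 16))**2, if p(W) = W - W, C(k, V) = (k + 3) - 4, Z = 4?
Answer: 853776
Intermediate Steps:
C(k, V) = -1 + k (C(k, V) = (3 + k) - 4 = -1 + k)
t(B, S) = 12 + 3*B*S (t(B, S) = ((-1 + 4)*B)*S + 12 = (3*B)*S + 12 = 3*B*S + 12 = 12 + 3*B*S)
p(W) = 0
(p(-11) + t(19, 16))**2 = (0 + (12 + 3*19*16))**2 = (0 + (12 + 912))**2 = (0 + 924)**2 = 924**2 = 853776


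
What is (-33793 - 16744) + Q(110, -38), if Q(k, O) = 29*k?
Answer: -47347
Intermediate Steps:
(-33793 - 16744) + Q(110, -38) = (-33793 - 16744) + 29*110 = -50537 + 3190 = -47347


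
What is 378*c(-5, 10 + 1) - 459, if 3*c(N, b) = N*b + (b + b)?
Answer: -4617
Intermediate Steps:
c(N, b) = 2*b/3 + N*b/3 (c(N, b) = (N*b + (b + b))/3 = (N*b + 2*b)/3 = (2*b + N*b)/3 = 2*b/3 + N*b/3)
378*c(-5, 10 + 1) - 459 = 378*((10 + 1)*(2 - 5)/3) - 459 = 378*((1/3)*11*(-3)) - 459 = 378*(-11) - 459 = -4158 - 459 = -4617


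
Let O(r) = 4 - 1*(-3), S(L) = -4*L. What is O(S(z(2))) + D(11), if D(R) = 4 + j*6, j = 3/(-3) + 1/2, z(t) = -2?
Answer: 8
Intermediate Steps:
j = -½ (j = 3*(-⅓) + 1*(½) = -1 + ½ = -½ ≈ -0.50000)
O(r) = 7 (O(r) = 4 + 3 = 7)
D(R) = 1 (D(R) = 4 - ½*6 = 4 - 3 = 1)
O(S(z(2))) + D(11) = 7 + 1 = 8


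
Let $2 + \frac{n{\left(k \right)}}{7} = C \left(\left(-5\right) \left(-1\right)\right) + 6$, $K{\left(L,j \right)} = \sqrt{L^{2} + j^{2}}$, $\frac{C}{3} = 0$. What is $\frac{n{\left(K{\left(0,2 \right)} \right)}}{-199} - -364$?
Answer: $\frac{72408}{199} \approx 363.86$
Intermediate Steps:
$C = 0$ ($C = 3 \cdot 0 = 0$)
$n{\left(k \right)} = 28$ ($n{\left(k \right)} = -14 + 7 \left(0 \left(\left(-5\right) \left(-1\right)\right) + 6\right) = -14 + 7 \left(0 \cdot 5 + 6\right) = -14 + 7 \left(0 + 6\right) = -14 + 7 \cdot 6 = -14 + 42 = 28$)
$\frac{n{\left(K{\left(0,2 \right)} \right)}}{-199} - -364 = \frac{28}{-199} - -364 = 28 \left(- \frac{1}{199}\right) + 364 = - \frac{28}{199} + 364 = \frac{72408}{199}$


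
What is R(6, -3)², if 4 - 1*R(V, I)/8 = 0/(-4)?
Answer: 1024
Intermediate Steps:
R(V, I) = 32 (R(V, I) = 32 - 0/(-4) = 32 - 0*(-1)/4 = 32 - 8*0 = 32 + 0 = 32)
R(6, -3)² = 32² = 1024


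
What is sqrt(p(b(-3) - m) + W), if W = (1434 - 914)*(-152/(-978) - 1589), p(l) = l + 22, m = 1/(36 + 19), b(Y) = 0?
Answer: I*sqrt(597607862814105)/26895 ≈ 908.94*I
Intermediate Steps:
m = 1/55 ≈ 0.018182
p(l) = 22 + l
W = -404011400/489 (W = 520*(-152*(-1/978) - 1589) = 520*(76/489 - 1589) = 520*(-776945/489) = -404011400/489 ≈ -8.2620e+5)
sqrt(p(b(-3) - m) + W) = sqrt((22 + (0 - 1*1/55)) - 404011400/489) = sqrt((22 + (0 - 1/55)) - 404011400/489) = sqrt((22 - 1/55) - 404011400/489) = sqrt(1209/55 - 404011400/489) = sqrt(-22220035799/26895) = I*sqrt(597607862814105)/26895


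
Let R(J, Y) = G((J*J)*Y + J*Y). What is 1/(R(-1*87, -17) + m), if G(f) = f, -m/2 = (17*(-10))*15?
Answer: -1/122094 ≈ -8.1904e-6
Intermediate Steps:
m = 5100 (m = -2*17*(-10)*15 = -(-340)*15 = -2*(-2550) = 5100)
R(J, Y) = J*Y + Y*J² (R(J, Y) = (J*J)*Y + J*Y = J²*Y + J*Y = Y*J² + J*Y = J*Y + Y*J²)
1/(R(-1*87, -17) + m) = 1/(-1*87*(-17)*(1 - 1*87) + 5100) = 1/(-87*(-17)*(1 - 87) + 5100) = 1/(-87*(-17)*(-86) + 5100) = 1/(-127194 + 5100) = 1/(-122094) = -1/122094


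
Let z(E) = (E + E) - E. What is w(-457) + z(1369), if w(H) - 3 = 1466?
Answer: 2838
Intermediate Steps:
w(H) = 1469 (w(H) = 3 + 1466 = 1469)
z(E) = E (z(E) = 2*E - E = E)
w(-457) + z(1369) = 1469 + 1369 = 2838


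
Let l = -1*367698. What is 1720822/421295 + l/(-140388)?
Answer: 66082014641/9857460410 ≈ 6.7038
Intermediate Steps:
l = -367698
1720822/421295 + l/(-140388) = 1720822/421295 - 367698/(-140388) = 1720822*(1/421295) - 367698*(-1/140388) = 1720822/421295 + 61283/23398 = 66082014641/9857460410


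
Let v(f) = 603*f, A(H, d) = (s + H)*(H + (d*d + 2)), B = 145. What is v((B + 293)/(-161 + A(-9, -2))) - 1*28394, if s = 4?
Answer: -30203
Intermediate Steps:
A(H, d) = (4 + H)*(2 + H + d**2) (A(H, d) = (4 + H)*(H + (d*d + 2)) = (4 + H)*(H + (d**2 + 2)) = (4 + H)*(H + (2 + d**2)) = (4 + H)*(2 + H + d**2))
v((B + 293)/(-161 + A(-9, -2))) - 1*28394 = 603*((145 + 293)/(-161 + (8 + (-9)**2 + 4*(-2)**2 + 6*(-9) - 9*(-2)**2))) - 1*28394 = 603*(438/(-161 + (8 + 81 + 4*4 - 54 - 9*4))) - 28394 = 603*(438/(-161 + (8 + 81 + 16 - 54 - 36))) - 28394 = 603*(438/(-161 + 15)) - 28394 = 603*(438/(-146)) - 28394 = 603*(438*(-1/146)) - 28394 = 603*(-3) - 28394 = -1809 - 28394 = -30203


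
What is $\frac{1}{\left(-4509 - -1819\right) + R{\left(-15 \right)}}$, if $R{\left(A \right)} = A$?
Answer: $- \frac{1}{2705} \approx -0.00036969$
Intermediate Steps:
$\frac{1}{\left(-4509 - -1819\right) + R{\left(-15 \right)}} = \frac{1}{\left(-4509 - -1819\right) - 15} = \frac{1}{\left(-4509 + 1819\right) - 15} = \frac{1}{-2690 - 15} = \frac{1}{-2705} = - \frac{1}{2705}$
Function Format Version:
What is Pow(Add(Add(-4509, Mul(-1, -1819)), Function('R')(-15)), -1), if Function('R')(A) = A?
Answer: Rational(-1, 2705) ≈ -0.00036969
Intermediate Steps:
Pow(Add(Add(-4509, Mul(-1, -1819)), Function('R')(-15)), -1) = Pow(Add(Add(-4509, Mul(-1, -1819)), -15), -1) = Pow(Add(Add(-4509, 1819), -15), -1) = Pow(Add(-2690, -15), -1) = Pow(-2705, -1) = Rational(-1, 2705)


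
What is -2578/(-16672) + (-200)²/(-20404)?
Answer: -76784811/42521936 ≈ -1.8058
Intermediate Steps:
-2578/(-16672) + (-200)²/(-20404) = -2578*(-1/16672) + 40000*(-1/20404) = 1289/8336 - 10000/5101 = -76784811/42521936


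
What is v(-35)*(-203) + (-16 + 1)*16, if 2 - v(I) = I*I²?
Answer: -8704271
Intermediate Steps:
v(I) = 2 - I³ (v(I) = 2 - I*I² = 2 - I³)
v(-35)*(-203) + (-16 + 1)*16 = (2 - 1*(-35)³)*(-203) + (-16 + 1)*16 = (2 - 1*(-42875))*(-203) - 15*16 = (2 + 42875)*(-203) - 240 = 42877*(-203) - 240 = -8704031 - 240 = -8704271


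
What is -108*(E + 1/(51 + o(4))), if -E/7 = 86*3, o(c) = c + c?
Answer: 11507724/59 ≈ 1.9505e+5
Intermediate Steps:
o(c) = 2*c
E = -1806 (E = -602*3 = -7*258 = -1806)
-108*(E + 1/(51 + o(4))) = -108*(-1806 + 1/(51 + 2*4)) = -108*(-1806 + 1/(51 + 8)) = -108*(-1806 + 1/59) = -108*(-106553/59) = 11507724/59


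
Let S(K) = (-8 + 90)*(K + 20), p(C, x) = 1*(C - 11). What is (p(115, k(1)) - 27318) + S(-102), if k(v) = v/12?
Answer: -33938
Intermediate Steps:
k(v) = v/12 (k(v) = v*(1/12) = v/12)
p(C, x) = -11 + C (p(C, x) = 1*(-11 + C) = -11 + C)
S(K) = 1640 + 82*K (S(K) = 82*(20 + K) = 1640 + 82*K)
(p(115, k(1)) - 27318) + S(-102) = ((-11 + 115) - 27318) + (1640 + 82*(-102)) = (104 - 27318) + (1640 - 8364) = -27214 - 6724 = -33938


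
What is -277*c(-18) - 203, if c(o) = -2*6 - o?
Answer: -1865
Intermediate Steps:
c(o) = -12 - o
-277*c(-18) - 203 = -277*(-12 - 1*(-18)) - 203 = -277*(-12 + 18) - 203 = -277*6 - 203 = -1662 - 203 = -1865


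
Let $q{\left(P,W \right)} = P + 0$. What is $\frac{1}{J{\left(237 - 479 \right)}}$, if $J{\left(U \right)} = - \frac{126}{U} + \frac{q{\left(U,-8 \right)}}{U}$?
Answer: $\frac{121}{184} \approx 0.65761$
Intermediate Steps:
$q{\left(P,W \right)} = P$
$J{\left(U \right)} = 1 - \frac{126}{U}$ ($J{\left(U \right)} = - \frac{126}{U} + \frac{U}{U} = - \frac{126}{U} + 1 = 1 - \frac{126}{U}$)
$\frac{1}{J{\left(237 - 479 \right)}} = \frac{1}{\frac{1}{237 - 479} \left(-126 + \left(237 - 479\right)\right)} = \frac{1}{\frac{1}{-242} \left(-126 - 242\right)} = \frac{1}{\left(- \frac{1}{242}\right) \left(-368\right)} = \frac{1}{\frac{184}{121}} = \frac{121}{184}$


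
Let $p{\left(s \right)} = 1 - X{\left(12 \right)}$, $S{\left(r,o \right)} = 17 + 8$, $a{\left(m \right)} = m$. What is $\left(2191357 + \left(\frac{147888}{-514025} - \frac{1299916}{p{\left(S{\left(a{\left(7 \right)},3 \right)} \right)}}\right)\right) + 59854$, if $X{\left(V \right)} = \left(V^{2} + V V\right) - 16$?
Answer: $\frac{314263586232777}{139300775} \approx 2.256 \cdot 10^{6}$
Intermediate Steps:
$S{\left(r,o \right)} = 25$
$X{\left(V \right)} = -16 + 2 V^{2}$ ($X{\left(V \right)} = \left(V^{2} + V^{2}\right) - 16 = 2 V^{2} - 16 = -16 + 2 V^{2}$)
$p{\left(s \right)} = -271$ ($p{\left(s \right)} = 1 - \left(-16 + 2 \cdot 12^{2}\right) = 1 - \left(-16 + 2 \cdot 144\right) = 1 - \left(-16 + 288\right) = 1 - 272 = -271$)
$\left(2191357 + \left(\frac{147888}{-514025} - \frac{1299916}{p{\left(S{\left(a{\left(7 \right)},3 \right)} \right)}}\right)\right) + 59854 = \left(2191357 + \left(\frac{147888}{-514025} - \frac{1299916}{-271}\right)\right) + 59854 = \left(2191357 + \left(147888 \left(- \frac{1}{514025}\right) - - \frac{1299916}{271}\right)\right) + 59854 = \left(2191357 + \left(- \frac{147888}{514025} + \frac{1299916}{271}\right)\right) + 59854 = \left(2191357 + \frac{668149244252}{139300775}\right) + 59854 = \frac{305925877645927}{139300775} + 59854 = \frac{314263586232777}{139300775}$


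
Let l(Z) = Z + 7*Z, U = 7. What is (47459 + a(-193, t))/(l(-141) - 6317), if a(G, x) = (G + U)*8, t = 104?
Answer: -45971/7445 ≈ -6.1748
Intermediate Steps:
l(Z) = 8*Z
a(G, x) = 56 + 8*G (a(G, x) = (G + 7)*8 = (7 + G)*8 = 56 + 8*G)
(47459 + a(-193, t))/(l(-141) - 6317) = (47459 + (56 + 8*(-193)))/(8*(-141) - 6317) = (47459 + (56 - 1544))/(-1128 - 6317) = (47459 - 1488)/(-7445) = 45971*(-1/7445) = -45971/7445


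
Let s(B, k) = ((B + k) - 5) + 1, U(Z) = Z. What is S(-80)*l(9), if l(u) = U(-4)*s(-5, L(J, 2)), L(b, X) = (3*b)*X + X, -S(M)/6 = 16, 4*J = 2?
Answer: -1536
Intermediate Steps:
J = 1/2 (J = (1/4)*2 = 1/2 ≈ 0.50000)
S(M) = -96 (S(M) = -6*16 = -96)
L(b, X) = X + 3*X*b (L(b, X) = 3*X*b + X = X + 3*X*b)
s(B, k) = -4 + B + k (s(B, k) = (-5 + B + k) + 1 = -4 + B + k)
l(u) = 16 (l(u) = -4*(-4 - 5 + 2*(1 + 3*(1/2))) = -4*(-4 - 5 + 2*(1 + 3/2)) = -4*(-4 - 5 + 2*(5/2)) = -4*(-4 - 5 + 5) = -4*(-4) = 16)
S(-80)*l(9) = -96*16 = -1536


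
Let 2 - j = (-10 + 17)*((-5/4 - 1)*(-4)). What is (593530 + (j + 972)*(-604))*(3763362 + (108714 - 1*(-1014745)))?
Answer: 211530933806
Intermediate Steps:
j = -61 (j = 2 - (-10 + 17)*(-5/4 - 1)*(-4) = 2 - 7*(-5*¼ - 1)*(-4) = 2 - 7*(-5/4 - 1)*(-4) = 2 - 7*(-9/4*(-4)) = 2 - 7*9 = 2 - 1*63 = 2 - 63 = -61)
(593530 + (j + 972)*(-604))*(3763362 + (108714 - 1*(-1014745))) = (593530 + (-61 + 972)*(-604))*(3763362 + (108714 - 1*(-1014745))) = (593530 + 911*(-604))*(3763362 + (108714 + 1014745)) = (593530 - 550244)*(3763362 + 1123459) = 43286*4886821 = 211530933806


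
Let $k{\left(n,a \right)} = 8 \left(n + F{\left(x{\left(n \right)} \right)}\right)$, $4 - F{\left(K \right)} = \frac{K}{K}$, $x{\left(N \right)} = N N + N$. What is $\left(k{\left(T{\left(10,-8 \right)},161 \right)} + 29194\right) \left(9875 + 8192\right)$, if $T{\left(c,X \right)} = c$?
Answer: $529326966$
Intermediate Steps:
$x{\left(N \right)} = N + N^{2}$ ($x{\left(N \right)} = N^{2} + N = N + N^{2}$)
$F{\left(K \right)} = 3$ ($F{\left(K \right)} = 4 - \frac{K}{K} = 4 - 1 = 3$)
$k{\left(n,a \right)} = 24 + 8 n$ ($k{\left(n,a \right)} = 8 \left(n + 3\right) = 8 \left(3 + n\right) = 24 + 8 n$)
$\left(k{\left(T{\left(10,-8 \right)},161 \right)} + 29194\right) \left(9875 + 8192\right) = \left(\left(24 + 8 \cdot 10\right) + 29194\right) \left(9875 + 8192\right) = \left(\left(24 + 80\right) + 29194\right) 18067 = \left(104 + 29194\right) 18067 = 29298 \cdot 18067 = 529326966$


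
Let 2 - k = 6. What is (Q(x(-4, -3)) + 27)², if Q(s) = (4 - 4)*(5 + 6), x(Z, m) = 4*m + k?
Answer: 729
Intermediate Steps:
k = -4 (k = 2 - 1*6 = 2 - 6 = -4)
x(Z, m) = -4 + 4*m (x(Z, m) = 4*m - 4 = -4 + 4*m)
Q(s) = 0 (Q(s) = 0*11 = 0)
(Q(x(-4, -3)) + 27)² = (0 + 27)² = 27² = 729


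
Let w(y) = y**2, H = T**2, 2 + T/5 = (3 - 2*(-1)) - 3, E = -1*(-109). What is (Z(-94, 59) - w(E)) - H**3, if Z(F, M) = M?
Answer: -11822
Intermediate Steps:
E = 109
T = 0 (T = -10 + 5*((3 - 2*(-1)) - 3) = -10 + 5*((3 + 2) - 3) = -10 + 5*(5 - 3) = -10 + 5*2 = -10 + 10 = 0)
H = 0 (H = 0**2 = 0)
(Z(-94, 59) - w(E)) - H**3 = (59 - 1*109**2) - 1*0**3 = (59 - 1*11881) - 1*0 = (59 - 11881) + 0 = -11822 + 0 = -11822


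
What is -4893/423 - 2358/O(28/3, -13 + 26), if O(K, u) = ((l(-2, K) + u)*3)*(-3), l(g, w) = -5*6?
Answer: -64669/2397 ≈ -26.979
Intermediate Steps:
l(g, w) = -30
O(K, u) = 270 - 9*u (O(K, u) = ((-30 + u)*3)*(-3) = (-90 + 3*u)*(-3) = 270 - 9*u)
-4893/423 - 2358/O(28/3, -13 + 26) = -4893/423 - 2358/(270 - 9*(-13 + 26)) = -4893*1/423 - 2358/(270 - 9*13) = -1631/141 - 2358/(270 - 117) = -1631/141 - 2358/153 = -1631/141 - 2358*1/153 = -1631/141 - 262/17 = -64669/2397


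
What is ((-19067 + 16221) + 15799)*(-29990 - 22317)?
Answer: -677532571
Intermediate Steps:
((-19067 + 16221) + 15799)*(-29990 - 22317) = (-2846 + 15799)*(-52307) = 12953*(-52307) = -677532571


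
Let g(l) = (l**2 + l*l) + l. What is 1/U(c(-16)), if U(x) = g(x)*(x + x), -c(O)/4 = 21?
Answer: -1/2356704 ≈ -4.2432e-7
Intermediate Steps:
c(O) = -84 (c(O) = -4*21 = -84)
g(l) = l + 2*l**2 (g(l) = (l**2 + l**2) + l = 2*l**2 + l = l + 2*l**2)
U(x) = 2*x**2*(1 + 2*x) (U(x) = (x*(1 + 2*x))*(x + x) = (x*(1 + 2*x))*(2*x) = 2*x**2*(1 + 2*x))
1/U(c(-16)) = 1/((-84)**2*(2 + 4*(-84))) = 1/(7056*(2 - 336)) = 1/(7056*(-334)) = 1/(-2356704) = -1/2356704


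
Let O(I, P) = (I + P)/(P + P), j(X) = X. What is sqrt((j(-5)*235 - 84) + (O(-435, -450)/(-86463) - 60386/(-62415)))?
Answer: I*sqrt(1809278364961177569615)/1199241810 ≈ 35.469*I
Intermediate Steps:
O(I, P) = (I + P)/(2*P) (O(I, P) = (I + P)/((2*P)) = (I + P)*(1/(2*P)) = (I + P)/(2*P))
sqrt((j(-5)*235 - 84) + (O(-435, -450)/(-86463) - 60386/(-62415))) = sqrt((-5*235 - 84) + (((1/2)*(-435 - 450)/(-450))/(-86463) - 60386/(-62415))) = sqrt((-1175 - 84) + (((1/2)*(-1/450)*(-885))*(-1/86463) - 60386*(-1/62415))) = sqrt(-1259 + ((59/60)*(-1/86463) + 60386/62415)) = sqrt(-1259 + (-59/5187780 + 60386/62415)) = sqrt(-1259 + 6961457791/7195450860) = sqrt(-9052111174949/7195450860) = I*sqrt(1809278364961177569615)/1199241810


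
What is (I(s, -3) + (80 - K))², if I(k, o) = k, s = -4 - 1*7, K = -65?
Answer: 17956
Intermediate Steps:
s = -11 (s = -4 - 7 = -11)
(I(s, -3) + (80 - K))² = (-11 + (80 - 1*(-65)))² = (-11 + (80 + 65))² = (-11 + 145)² = 134² = 17956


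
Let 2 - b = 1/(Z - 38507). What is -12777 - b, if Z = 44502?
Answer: -76610104/5995 ≈ -12779.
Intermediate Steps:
b = 11989/5995 (b = 2 - 1/(44502 - 38507) = 2 - 1/5995 = 11989/5995 ≈ 1.9998)
-12777 - b = -12777 - 1*11989/5995 = -12777 - 11989/5995 = -76610104/5995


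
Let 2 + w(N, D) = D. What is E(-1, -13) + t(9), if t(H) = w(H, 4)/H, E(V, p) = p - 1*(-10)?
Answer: -25/9 ≈ -2.7778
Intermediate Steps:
E(V, p) = 10 + p (E(V, p) = p + 10 = 10 + p)
w(N, D) = -2 + D
t(H) = 2/H (t(H) = (-2 + 4)/H = 2/H)
E(-1, -13) + t(9) = (10 - 13) + 2/9 = -3 + 2*(⅑) = -3 + 2/9 = -25/9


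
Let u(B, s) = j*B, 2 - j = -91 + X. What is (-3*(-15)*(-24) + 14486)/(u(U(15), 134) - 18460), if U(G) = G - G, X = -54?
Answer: -6703/9230 ≈ -0.72622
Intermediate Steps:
U(G) = 0
j = 147 (j = 2 - (-91 - 54) = 2 - 1*(-145) = 2 + 145 = 147)
u(B, s) = 147*B
(-3*(-15)*(-24) + 14486)/(u(U(15), 134) - 18460) = (-3*(-15)*(-24) + 14486)/(147*0 - 18460) = (45*(-24) + 14486)/(0 - 18460) = (-1080 + 14486)/(-18460) = 13406*(-1/18460) = -6703/9230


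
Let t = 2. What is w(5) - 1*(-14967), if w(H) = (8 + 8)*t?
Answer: 14999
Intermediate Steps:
w(H) = 32 (w(H) = (8 + 8)*2 = 16*2 = 32)
w(5) - 1*(-14967) = 32 - 1*(-14967) = 32 + 14967 = 14999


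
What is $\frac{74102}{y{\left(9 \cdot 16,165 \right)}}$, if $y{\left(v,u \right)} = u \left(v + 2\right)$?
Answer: $\frac{37051}{12045} \approx 3.076$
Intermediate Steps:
$y{\left(v,u \right)} = u \left(2 + v\right)$
$\frac{74102}{y{\left(9 \cdot 16,165 \right)}} = \frac{74102}{165 \left(2 + 9 \cdot 16\right)} = \frac{74102}{165 \left(2 + 144\right)} = \frac{74102}{165 \cdot 146} = \frac{74102}{24090} = 74102 \cdot \frac{1}{24090} = \frac{37051}{12045}$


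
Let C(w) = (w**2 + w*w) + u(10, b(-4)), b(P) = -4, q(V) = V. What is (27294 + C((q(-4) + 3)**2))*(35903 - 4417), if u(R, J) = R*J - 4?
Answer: 858056472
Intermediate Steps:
u(R, J) = -4 + J*R (u(R, J) = J*R - 4 = -4 + J*R)
C(w) = -44 + 2*w**2 (C(w) = (w**2 + w*w) + (-4 - 4*10) = (w**2 + w**2) + (-4 - 40) = 2*w**2 - 44 = -44 + 2*w**2)
(27294 + C((q(-4) + 3)**2))*(35903 - 4417) = (27294 + (-44 + 2*((-4 + 3)**2)**2))*(35903 - 4417) = (27294 + (-44 + 2*((-1)**2)**2))*31486 = (27294 + (-44 + 2*1**2))*31486 = (27294 + (-44 + 2*1))*31486 = (27294 + (-44 + 2))*31486 = (27294 - 42)*31486 = 27252*31486 = 858056472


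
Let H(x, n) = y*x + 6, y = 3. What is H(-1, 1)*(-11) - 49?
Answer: -82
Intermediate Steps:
H(x, n) = 6 + 3*x (H(x, n) = 3*x + 6 = 6 + 3*x)
H(-1, 1)*(-11) - 49 = (6 + 3*(-1))*(-11) - 49 = (6 - 3)*(-11) - 49 = 3*(-11) - 49 = -33 - 49 = -82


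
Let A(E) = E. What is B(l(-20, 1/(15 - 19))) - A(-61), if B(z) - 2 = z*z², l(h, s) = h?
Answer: -7937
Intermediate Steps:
B(z) = 2 + z³ (B(z) = 2 + z*z² = 2 + z³)
B(l(-20, 1/(15 - 19))) - A(-61) = (2 + (-20)³) - 1*(-61) = (2 - 8000) + 61 = -7998 + 61 = -7937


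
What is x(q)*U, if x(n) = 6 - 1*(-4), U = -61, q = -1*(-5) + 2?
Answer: -610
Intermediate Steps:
q = 7 (q = 5 + 2 = 7)
x(n) = 10 (x(n) = 6 + 4 = 10)
x(q)*U = 10*(-61) = -610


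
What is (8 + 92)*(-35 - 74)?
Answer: -10900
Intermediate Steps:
(8 + 92)*(-35 - 74) = 100*(-109) = -10900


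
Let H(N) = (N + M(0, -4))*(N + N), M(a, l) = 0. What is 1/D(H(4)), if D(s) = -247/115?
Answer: -115/247 ≈ -0.46559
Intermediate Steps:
H(N) = 2*N² (H(N) = (N + 0)*(N + N) = N*(2*N) = 2*N²)
D(s) = -247/115 (D(s) = -247*1/115 = -247/115)
1/D(H(4)) = 1/(-247/115) = -115/247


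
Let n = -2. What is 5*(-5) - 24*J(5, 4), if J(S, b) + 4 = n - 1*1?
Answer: 143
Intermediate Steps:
J(S, b) = -7 (J(S, b) = -4 + (-2 - 1*1) = -4 + (-2 - 1) = -4 - 3 = -7)
5*(-5) - 24*J(5, 4) = 5*(-5) - 24*(-7) = -25 + 168 = 143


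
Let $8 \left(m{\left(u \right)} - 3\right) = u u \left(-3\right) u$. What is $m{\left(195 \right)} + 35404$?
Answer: $- \frac{21961369}{8} \approx -2.7452 \cdot 10^{6}$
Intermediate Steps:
$m{\left(u \right)} = 3 - \frac{3 u^{3}}{8}$ ($m{\left(u \right)} = 3 + \frac{u u \left(-3\right) u}{8} = 3 + \frac{u^{2} \left(-3\right) u}{8} = 3 + \frac{- 3 u^{2} u}{8} = 3 + \frac{\left(-3\right) u^{3}}{8} = 3 - \frac{3 u^{3}}{8}$)
$m{\left(195 \right)} + 35404 = \left(3 - \frac{3 \cdot 195^{3}}{8}\right) + 35404 = \left(3 - \frac{22244625}{8}\right) + 35404 = - \frac{22244601}{8} + 35404 = - \frac{21961369}{8}$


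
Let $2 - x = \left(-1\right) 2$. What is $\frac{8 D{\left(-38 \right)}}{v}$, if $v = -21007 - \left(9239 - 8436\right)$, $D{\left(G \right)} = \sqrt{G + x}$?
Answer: $- \frac{4 i \sqrt{34}}{10905} \approx - 0.0021388 i$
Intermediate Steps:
$x = 4$ ($x = 2 - \left(-1\right) 2 = 2 - -2 = 2 + 2 = 4$)
$D{\left(G \right)} = \sqrt{4 + G}$ ($D{\left(G \right)} = \sqrt{G + 4} = \sqrt{4 + G}$)
$v = -21810$ ($v = -21007 - 803 = -21810$)
$\frac{8 D{\left(-38 \right)}}{v} = \frac{8 \sqrt{4 - 38}}{-21810} = 8 \sqrt{-34} \left(- \frac{1}{21810}\right) = 8 i \sqrt{34} \left(- \frac{1}{21810}\right) = - \frac{4 i \sqrt{34}}{10905}$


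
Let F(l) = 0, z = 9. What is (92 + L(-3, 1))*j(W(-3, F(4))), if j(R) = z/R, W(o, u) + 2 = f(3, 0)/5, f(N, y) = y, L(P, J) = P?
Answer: -801/2 ≈ -400.50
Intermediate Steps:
W(o, u) = -2 (W(o, u) = -2 + 0/5 = -2 + 0*(1/5) = -2 + 0 = -2)
j(R) = 9/R
(92 + L(-3, 1))*j(W(-3, F(4))) = (92 - 3)*(9/(-2)) = 89*(9*(-1/2)) = 89*(-9/2) = -801/2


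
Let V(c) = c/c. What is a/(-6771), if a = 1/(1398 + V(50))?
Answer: -1/9472629 ≈ -1.0557e-7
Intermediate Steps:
V(c) = 1
a = 1/1399 (a = 1/(1398 + 1) = 1/1399 ≈ 0.00071480)
a/(-6771) = (1/1399)/(-6771) = (1/1399)*(-1/6771) = -1/9472629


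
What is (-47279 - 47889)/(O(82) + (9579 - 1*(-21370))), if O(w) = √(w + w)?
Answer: -2945354432/957840437 + 190336*√41/957840437 ≈ -3.0737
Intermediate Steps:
O(w) = √2*√w (O(w) = √(2*w) = √2*√w)
(-47279 - 47889)/(O(82) + (9579 - 1*(-21370))) = (-47279 - 47889)/(√2*√82 + (9579 - 1*(-21370))) = -95168/(2*√41 + (9579 + 21370)) = -95168/(2*√41 + 30949) = -95168/(30949 + 2*√41)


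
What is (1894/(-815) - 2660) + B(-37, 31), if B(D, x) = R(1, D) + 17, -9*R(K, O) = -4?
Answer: -19400191/7335 ≈ -2644.9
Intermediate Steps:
R(K, O) = 4/9 (R(K, O) = -⅑*(-4) = 4/9)
B(D, x) = 157/9 (B(D, x) = 4/9 + 17 = 157/9)
(1894/(-815) - 2660) + B(-37, 31) = (1894/(-815) - 2660) + 157/9 = (1894*(-1/815) - 2660) + 157/9 = (-1894/815 - 2660) + 157/9 = -2169794/815 + 157/9 = -19400191/7335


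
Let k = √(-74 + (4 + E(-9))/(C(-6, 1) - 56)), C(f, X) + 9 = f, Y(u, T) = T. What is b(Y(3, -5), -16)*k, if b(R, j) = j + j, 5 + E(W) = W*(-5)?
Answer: -32*I*√376158/71 ≈ -276.42*I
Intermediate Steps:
E(W) = -5 - 5*W (E(W) = -5 + W*(-5) = -5 - 5*W)
b(R, j) = 2*j
C(f, X) = -9 + f
k = I*√376158/71 (k = √(-74 + (4 + (-5 - 5*(-9)))/((-9 - 6) - 56)) = √(-74 + (4 + (-5 + 45))/(-15 - 56)) = √(-74 + (4 + 40)/(-71)) = √(-74 + 44*(-1/71)) = √(-74 - 44/71) = √(-5298/71) = I*√376158/71 ≈ 8.6383*I)
b(Y(3, -5), -16)*k = (2*(-16))*(I*√376158/71) = -32*I*√376158/71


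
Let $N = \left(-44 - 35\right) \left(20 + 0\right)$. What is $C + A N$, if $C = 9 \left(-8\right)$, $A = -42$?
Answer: $66288$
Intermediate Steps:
$N = -1580$ ($N = \left(-79\right) 20 = -1580$)
$C = -72$
$C + A N = -72 - -66360 = -72 + 66360 = 66288$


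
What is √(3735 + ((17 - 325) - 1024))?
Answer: 3*√267 ≈ 49.020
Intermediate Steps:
√(3735 + ((17 - 325) - 1024)) = √(3735 + (-308 - 1024)) = √(3735 - 1332) = √2403 = 3*√267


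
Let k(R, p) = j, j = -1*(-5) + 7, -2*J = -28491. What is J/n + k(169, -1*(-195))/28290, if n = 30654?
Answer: 44819227/96355740 ≈ 0.46514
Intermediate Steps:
J = 28491/2 (J = -½*(-28491) = 28491/2 ≈ 14246.)
j = 12 (j = 5 + 7 = 12)
k(R, p) = 12
J/n + k(169, -1*(-195))/28290 = (28491/2)/30654 + 12/28290 = (28491/2)*(1/30654) + 12*(1/28290) = 9497/20436 + 2/4715 = 44819227/96355740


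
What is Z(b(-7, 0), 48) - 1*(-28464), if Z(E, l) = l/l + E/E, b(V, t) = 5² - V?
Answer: 28466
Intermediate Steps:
b(V, t) = 25 - V
Z(E, l) = 2 (Z(E, l) = 1 + 1 = 2)
Z(b(-7, 0), 48) - 1*(-28464) = 2 - 1*(-28464) = 2 + 28464 = 28466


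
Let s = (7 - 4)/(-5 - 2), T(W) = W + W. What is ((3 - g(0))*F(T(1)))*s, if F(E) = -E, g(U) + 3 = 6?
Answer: 0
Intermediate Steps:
g(U) = 3 (g(U) = -3 + 6 = 3)
T(W) = 2*W
s = -3/7 (s = 3/(-7) = 3*(-1/7) = -3/7 ≈ -0.42857)
((3 - g(0))*F(T(1)))*s = ((3 - 1*3)*(-2))*(-3/7) = ((3 - 3)*(-1*2))*(-3/7) = (0*(-2))*(-3/7) = 0*(-3/7) = 0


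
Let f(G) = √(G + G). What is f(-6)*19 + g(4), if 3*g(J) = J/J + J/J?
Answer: ⅔ + 38*I*√3 ≈ 0.66667 + 65.818*I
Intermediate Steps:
g(J) = ⅔ (g(J) = (J/J + J/J)/3 = (1 + 1)/3 = (⅓)*2 = ⅔)
f(G) = √2*√G (f(G) = √(2*G) = √2*√G)
f(-6)*19 + g(4) = (√2*√(-6))*19 + ⅔ = (√2*(I*√6))*19 + ⅔ = (2*I*√3)*19 + ⅔ = 38*I*√3 + ⅔ = ⅔ + 38*I*√3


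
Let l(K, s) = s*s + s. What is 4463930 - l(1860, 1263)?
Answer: 2867498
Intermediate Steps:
l(K, s) = s + s² (l(K, s) = s² + s = s + s²)
4463930 - l(1860, 1263) = 4463930 - 1263*(1 + 1263) = 4463930 - 1263*1264 = 4463930 - 1*1596432 = 4463930 - 1596432 = 2867498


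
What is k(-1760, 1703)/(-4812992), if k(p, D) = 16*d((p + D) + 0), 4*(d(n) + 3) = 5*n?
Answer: 297/1203248 ≈ 0.00024683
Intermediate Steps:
d(n) = -3 + 5*n/4 (d(n) = -3 + (5*n)/4 = -3 + 5*n/4)
k(p, D) = -48 + 20*D + 20*p (k(p, D) = 16*(-3 + 5*((p + D) + 0)/4) = 16*(-3 + 5*((D + p) + 0)/4) = 16*(-3 + 5*(D + p)/4) = 16*(-3 + (5*D/4 + 5*p/4)) = 16*(-3 + 5*D/4 + 5*p/4) = -48 + 20*D + 20*p)
k(-1760, 1703)/(-4812992) = (-48 + 20*1703 + 20*(-1760))/(-4812992) = (-48 + 34060 - 35200)*(-1/4812992) = -1188*(-1/4812992) = 297/1203248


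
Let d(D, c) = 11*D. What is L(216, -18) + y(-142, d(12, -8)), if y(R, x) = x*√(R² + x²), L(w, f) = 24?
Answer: 24 + 264*√9397 ≈ 25616.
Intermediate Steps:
L(216, -18) + y(-142, d(12, -8)) = 24 + (11*12)*√((-142)² + (11*12)²) = 24 + 132*√(20164 + 132²) = 24 + 132*√(20164 + 17424) = 24 + 132*√37588 = 24 + 132*(2*√9397) = 24 + 264*√9397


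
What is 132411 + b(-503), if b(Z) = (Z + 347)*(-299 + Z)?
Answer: 257523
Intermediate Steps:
b(Z) = (-299 + Z)*(347 + Z) (b(Z) = (347 + Z)*(-299 + Z) = (-299 + Z)*(347 + Z))
132411 + b(-503) = 132411 + (-103753 + (-503)**2 + 48*(-503)) = 132411 + (-103753 + 253009 - 24144) = 132411 + 125112 = 257523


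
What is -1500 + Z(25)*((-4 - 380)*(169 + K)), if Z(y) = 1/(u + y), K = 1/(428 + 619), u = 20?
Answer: -46206332/15705 ≈ -2942.1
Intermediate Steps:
K = 1/1047 ≈ 0.00095511
Z(y) = 1/(20 + y)
-1500 + Z(25)*((-4 - 380)*(169 + K)) = -1500 + ((-4 - 380)*(169 + 1/1047))/(20 + 25) = -1500 + (-384*176944/1047)/45 = -1500 + (1/45)*(-22648832/349) = -1500 - 22648832/15705 = -46206332/15705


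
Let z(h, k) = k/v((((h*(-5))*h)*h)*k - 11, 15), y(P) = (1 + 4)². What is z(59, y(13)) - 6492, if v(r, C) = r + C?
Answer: -166665032557/25672371 ≈ -6492.0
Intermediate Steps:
v(r, C) = C + r
y(P) = 25 (y(P) = 5² = 25)
z(h, k) = k/(4 - 5*k*h³) (z(h, k) = k/(15 + ((((h*(-5))*h)*h)*k - 11)) = k/(15 + ((((-5*h)*h)*h)*k - 11)) = k/(15 + (((-5*h²)*h)*k - 11)) = k/(15 + ((-5*h³)*k - 11)) = k/(15 + (-5*k*h³ - 11)) = k/(15 + (-11 - 5*k*h³)) = k/(4 - 5*k*h³))
z(59, y(13)) - 6492 = -1*25/(-4 + 5*25*59³) - 6492 = -1*25/(-4 + 5*25*205379) - 6492 = -1*25/(-4 + 25672375) - 6492 = -1*25/25672371 - 6492 = -1*25*1/25672371 - 6492 = -25/25672371 - 6492 = -166665032557/25672371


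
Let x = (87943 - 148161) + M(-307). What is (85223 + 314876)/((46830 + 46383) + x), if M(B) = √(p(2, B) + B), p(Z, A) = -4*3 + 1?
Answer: 13201266505/1088670343 - 400099*I*√318/1088670343 ≈ 12.126 - 0.0065537*I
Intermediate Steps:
p(Z, A) = -11 (p(Z, A) = -12 + 1 = -11)
M(B) = √(-11 + B)
x = -60218 + I*√318 (x = (87943 - 148161) + √(-11 - 307) = -60218 + √(-318) = -60218 + I*√318 ≈ -60218.0 + 17.833*I)
(85223 + 314876)/((46830 + 46383) + x) = (85223 + 314876)/((46830 + 46383) + (-60218 + I*√318)) = 400099/(93213 + (-60218 + I*√318)) = 400099/(32995 + I*√318)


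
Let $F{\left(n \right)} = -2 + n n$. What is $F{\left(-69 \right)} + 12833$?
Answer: $17592$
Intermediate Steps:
$F{\left(n \right)} = -2 + n^{2}$
$F{\left(-69 \right)} + 12833 = \left(-2 + \left(-69\right)^{2}\right) + 12833 = \left(-2 + 4761\right) + 12833 = 4759 + 12833 = 17592$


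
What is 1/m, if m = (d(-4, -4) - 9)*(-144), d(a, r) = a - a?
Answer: 1/1296 ≈ 0.00077160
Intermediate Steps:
d(a, r) = 0
m = 1296 (m = (0 - 9)*(-144) = -9*(-144) = 1296)
1/m = 1/1296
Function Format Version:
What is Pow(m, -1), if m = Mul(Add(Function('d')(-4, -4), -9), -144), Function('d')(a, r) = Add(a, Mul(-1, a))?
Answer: Rational(1, 1296) ≈ 0.00077160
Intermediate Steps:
Function('d')(a, r) = 0
m = 1296 (m = Mul(Add(0, -9), -144) = Mul(-9, -144) = 1296)
Pow(m, -1) = Pow(1296, -1) = Rational(1, 1296)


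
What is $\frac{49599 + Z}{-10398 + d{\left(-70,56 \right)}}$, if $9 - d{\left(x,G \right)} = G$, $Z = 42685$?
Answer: $- \frac{92284}{10445} \approx -8.8352$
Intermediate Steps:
$d{\left(x,G \right)} = 9 - G$
$\frac{49599 + Z}{-10398 + d{\left(-70,56 \right)}} = \frac{49599 + 42685}{-10398 + \left(9 - 56\right)} = \frac{92284}{-10398 + \left(9 - 56\right)} = \frac{92284}{-10398 - 47} = \frac{92284}{-10445} = 92284 \left(- \frac{1}{10445}\right) = - \frac{92284}{10445}$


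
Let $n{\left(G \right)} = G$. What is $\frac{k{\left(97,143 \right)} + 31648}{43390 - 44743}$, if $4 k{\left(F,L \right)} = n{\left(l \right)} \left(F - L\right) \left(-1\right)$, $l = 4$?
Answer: $- \frac{31694}{1353} \approx -23.425$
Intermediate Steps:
$k{\left(F,L \right)} = L - F$ ($k{\left(F,L \right)} = \frac{4 \left(F - L\right) \left(-1\right)}{4} = \frac{\left(- 4 L + 4 F\right) \left(-1\right)}{4} = \frac{- 4 F + 4 L}{4} = L - F$)
$\frac{k{\left(97,143 \right)} + 31648}{43390 - 44743} = \frac{\left(143 - 97\right) + 31648}{43390 - 44743} = \frac{\left(143 - 97\right) + 31648}{-1353} = \left(46 + 31648\right) \left(- \frac{1}{1353}\right) = 31694 \left(- \frac{1}{1353}\right) = - \frac{31694}{1353}$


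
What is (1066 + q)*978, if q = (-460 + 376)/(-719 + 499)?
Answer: 57360678/55 ≈ 1.0429e+6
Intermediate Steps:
q = 21/55 (q = -84/(-220) = -84*(-1/220) = 21/55 ≈ 0.38182)
(1066 + q)*978 = (1066 + 21/55)*978 = (58651/55)*978 = 57360678/55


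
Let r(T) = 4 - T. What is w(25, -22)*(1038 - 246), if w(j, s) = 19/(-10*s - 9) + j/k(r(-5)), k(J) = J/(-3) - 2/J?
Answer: -37163808/6119 ≈ -6073.5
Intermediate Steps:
k(J) = -2/J - J/3 (k(J) = J*(-⅓) - 2/J = -J/3 - 2/J = -2/J - J/3)
w(j, s) = 19/(-9 - 10*s) - 9*j/29 (w(j, s) = 19/(-10*s - 9) + j/(-2/(4 - 1*(-5)) - (4 - 1*(-5))/3) = 19/(-9 - 10*s) + j/(-2/(4 + 5) - (4 + 5)/3) = 19/(-9 - 10*s) + j/(-2/9 - ⅓*9) = 19/(-9 - 10*s) + j/(-2*⅑ - 3) = 19/(-9 - 10*s) + j/(-2/9 - 3) = 19/(-9 - 10*s) + j/(-29/9) = 19/(-9 - 10*s) + j*(-9/29) = 19/(-9 - 10*s) - 9*j/29)
w(25, -22)*(1038 - 246) = ((-551 - 81*25 - 90*25*(-22))/(29*(9 + 10*(-22))))*(1038 - 246) = ((-551 - 2025 + 49500)/(29*(9 - 220)))*792 = ((1/29)*46924/(-211))*792 = ((1/29)*(-1/211)*46924)*792 = -46924/6119*792 = -37163808/6119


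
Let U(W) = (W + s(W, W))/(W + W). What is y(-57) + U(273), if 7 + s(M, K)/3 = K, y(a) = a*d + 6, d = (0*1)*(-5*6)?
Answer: 207/26 ≈ 7.9615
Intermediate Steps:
d = 0 (d = 0*(-30) = 0)
y(a) = 6 (y(a) = a*0 + 6 = 0 + 6 = 6)
s(M, K) = -21 + 3*K
U(W) = (-21 + 4*W)/(2*W) (U(W) = (W + (-21 + 3*W))/(W + W) = (-21 + 4*W)/((2*W)) = (-21 + 4*W)*(1/(2*W)) = (-21 + 4*W)/(2*W))
y(-57) + U(273) = 6 + (2 - 21/2/273) = 6 + (2 - 21/2*1/273) = 6 + (2 - 1/26) = 6 + 51/26 = 207/26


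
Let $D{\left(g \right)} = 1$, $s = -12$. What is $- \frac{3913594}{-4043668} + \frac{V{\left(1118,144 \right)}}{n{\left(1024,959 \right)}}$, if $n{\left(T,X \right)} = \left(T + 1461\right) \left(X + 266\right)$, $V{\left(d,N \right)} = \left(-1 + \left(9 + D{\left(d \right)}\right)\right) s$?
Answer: $\frac{5956516309553}{6154715425250} \approx 0.9678$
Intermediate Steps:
$V{\left(d,N \right)} = -108$ ($V{\left(d,N \right)} = \left(-1 + \left(9 + 1\right)\right) \left(-12\right) = \left(-1 + 10\right) \left(-12\right) = 9 \left(-12\right) = -108$)
$n{\left(T,X \right)} = \left(266 + X\right) \left(1461 + T\right)$ ($n{\left(T,X \right)} = \left(1461 + T\right) \left(266 + X\right) = \left(266 + X\right) \left(1461 + T\right)$)
$- \frac{3913594}{-4043668} + \frac{V{\left(1118,144 \right)}}{n{\left(1024,959 \right)}} = - \frac{3913594}{-4043668} - \frac{108}{388626 + 266 \cdot 1024 + 1461 \cdot 959 + 1024 \cdot 959} = \left(-3913594\right) \left(- \frac{1}{4043668}\right) - \frac{108}{388626 + 272384 + 1401099 + 982016} = \frac{1956797}{2021834} - \frac{108}{3044125} = \frac{5956516309553}{6154715425250}$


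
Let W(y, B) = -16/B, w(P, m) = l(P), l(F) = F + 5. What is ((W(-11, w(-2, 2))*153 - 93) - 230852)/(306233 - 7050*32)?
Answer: -231761/80633 ≈ -2.8743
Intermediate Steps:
l(F) = 5 + F
w(P, m) = 5 + P
((W(-11, w(-2, 2))*153 - 93) - 230852)/(306233 - 7050*32) = ((-16/(5 - 2)*153 - 93) - 230852)/(306233 - 7050*32) = ((-16/3*153 - 93) - 230852)/(306233 - 225600) = ((-16*⅓*153 - 93) - 230852)/80633 = ((-16/3*153 - 93) - 230852)*(1/80633) = ((-816 - 93) - 230852)*(1/80633) = (-909 - 230852)*(1/80633) = -231761*1/80633 = -231761/80633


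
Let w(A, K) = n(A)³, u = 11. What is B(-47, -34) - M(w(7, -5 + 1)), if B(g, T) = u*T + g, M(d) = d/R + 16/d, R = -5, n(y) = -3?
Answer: -57484/135 ≈ -425.81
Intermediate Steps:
w(A, K) = -27 (w(A, K) = (-3)³ = -27)
M(d) = 16/d - d/5 (M(d) = d/(-5) + 16/d = d*(-⅕) + 16/d = -d/5 + 16/d = 16/d - d/5)
B(g, T) = g + 11*T (B(g, T) = 11*T + g = g + 11*T)
B(-47, -34) - M(w(7, -5 + 1)) = (-47 + 11*(-34)) - (16/(-27) - ⅕*(-27)) = (-47 - 374) - (16*(-1/27) + 27/5) = -421 - (-16/27 + 27/5) = -421 - 1*649/135 = -421 - 649/135 = -57484/135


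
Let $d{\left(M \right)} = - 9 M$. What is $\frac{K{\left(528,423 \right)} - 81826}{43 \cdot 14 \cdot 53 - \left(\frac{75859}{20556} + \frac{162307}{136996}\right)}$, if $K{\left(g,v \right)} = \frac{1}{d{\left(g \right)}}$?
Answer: $- \frac{185467535754107}{72307371800400} \approx -2.565$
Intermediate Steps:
$K{\left(g,v \right)} = - \frac{1}{9 g}$ ($K{\left(g,v \right)} = \frac{1}{\left(-9\right) g} = - \frac{1}{9 g}$)
$\frac{K{\left(528,423 \right)} - 81826}{43 \cdot 14 \cdot 53 - \left(\frac{75859}{20556} + \frac{162307}{136996}\right)} = \frac{- \frac{1}{9 \cdot 528} - 81826}{43 \cdot 14 \cdot 53 - \left(\frac{75859}{20556} + \frac{162307}{136996}\right)} = \frac{\left(- \frac{1}{9}\right) \frac{1}{528} - 81826}{43 \cdot 742 - \frac{858047641}{176005611}} = \frac{- \frac{1}{4752} - 81826}{31906 - \frac{858047641}{176005611}} = - \frac{388837153}{4752 \left(31906 - \frac{858047641}{176005611}\right)} = - \frac{388837153}{4752 \cdot \frac{5614776976925}{176005611}} = \left(- \frac{388837153}{4752}\right) \frac{176005611}{5614776976925} = - \frac{185467535754107}{72307371800400}$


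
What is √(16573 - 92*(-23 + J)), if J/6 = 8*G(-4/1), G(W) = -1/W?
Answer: √17585 ≈ 132.61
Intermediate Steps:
J = 12 (J = 6*(8*(-1/((-4/1)))) = 6*(8*(-1/((-4*1)))) = 6*(8*(-1/(-4))) = 6*(8*(-1*(-¼))) = 6*(8*(¼)) = 6*2 = 12)
√(16573 - 92*(-23 + J)) = √(16573 - 92*(-23 + 12)) = √(16573 - 92*(-11)) = √(16573 + 1012) = √17585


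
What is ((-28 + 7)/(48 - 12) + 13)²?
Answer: 22201/144 ≈ 154.17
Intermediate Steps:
((-28 + 7)/(48 - 12) + 13)² = (-21/36 + 13)² = (-21*1/36 + 13)² = (-7/12 + 13)² = (149/12)² = 22201/144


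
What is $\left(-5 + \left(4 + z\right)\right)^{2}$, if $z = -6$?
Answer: $49$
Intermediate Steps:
$\left(-5 + \left(4 + z\right)\right)^{2} = \left(-5 + \left(4 - 6\right)\right)^{2} = \left(-5 - 2\right)^{2} = \left(-7\right)^{2} = 49$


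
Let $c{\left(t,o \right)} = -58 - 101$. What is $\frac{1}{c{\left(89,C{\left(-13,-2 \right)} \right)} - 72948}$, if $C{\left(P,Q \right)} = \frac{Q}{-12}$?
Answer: $- \frac{1}{73107} \approx -1.3679 \cdot 10^{-5}$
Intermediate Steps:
$C{\left(P,Q \right)} = - \frac{Q}{12}$ ($C{\left(P,Q \right)} = Q \left(- \frac{1}{12}\right) = - \frac{Q}{12}$)
$c{\left(t,o \right)} = -159$
$\frac{1}{c{\left(89,C{\left(-13,-2 \right)} \right)} - 72948} = \frac{1}{-159 - 72948} = \frac{1}{-73107} = - \frac{1}{73107}$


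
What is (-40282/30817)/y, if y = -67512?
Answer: 20141/1040258652 ≈ 1.9362e-5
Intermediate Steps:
(-40282/30817)/y = -40282/30817/(-67512) = -40282*1/30817*(-1/67512) = -40282/30817*(-1/67512) = 20141/1040258652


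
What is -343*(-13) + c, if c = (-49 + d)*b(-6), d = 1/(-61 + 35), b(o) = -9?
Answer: 127409/26 ≈ 4900.3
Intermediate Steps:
d = -1/26 (d = 1/(-26) = -1/26 ≈ -0.038462)
c = 11475/26 (c = (-49 - 1/26)*(-9) = -1275/26*(-9) = 11475/26 ≈ 441.35)
-343*(-13) + c = -343*(-13) + 11475/26 = 4459 + 11475/26 = 127409/26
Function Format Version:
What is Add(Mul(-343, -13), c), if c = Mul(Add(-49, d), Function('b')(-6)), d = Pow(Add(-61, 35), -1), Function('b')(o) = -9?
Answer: Rational(127409, 26) ≈ 4900.3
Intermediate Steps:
d = Rational(-1, 26) (d = Pow(-26, -1) = Rational(-1, 26) ≈ -0.038462)
c = Rational(11475, 26) (c = Mul(Add(-49, Rational(-1, 26)), -9) = Mul(Rational(-1275, 26), -9) = Rational(11475, 26) ≈ 441.35)
Add(Mul(-343, -13), c) = Add(Mul(-343, -13), Rational(11475, 26)) = Add(4459, Rational(11475, 26)) = Rational(127409, 26)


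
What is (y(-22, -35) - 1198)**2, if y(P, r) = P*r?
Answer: 183184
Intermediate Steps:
(y(-22, -35) - 1198)**2 = (-22*(-35) - 1198)**2 = (770 - 1198)**2 = (-428)**2 = 183184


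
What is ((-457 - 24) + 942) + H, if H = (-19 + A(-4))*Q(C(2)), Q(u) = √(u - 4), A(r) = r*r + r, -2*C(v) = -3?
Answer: 461 - 7*I*√10/2 ≈ 461.0 - 11.068*I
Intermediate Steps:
C(v) = 3/2 (C(v) = -½*(-3) = 3/2)
A(r) = r + r² (A(r) = r² + r = r + r²)
Q(u) = √(-4 + u)
H = -7*I*√10/2 (H = (-19 - 4*(1 - 4))*√(-4 + 3/2) = (-19 - 4*(-3))*√(-5/2) = (-19 + 12)*(I*√10/2) = -7*I*√10/2 ≈ -11.068*I)
((-457 - 24) + 942) + H = ((-457 - 24) + 942) - 7*I*√10/2 = (-481 + 942) - 7*I*√10/2 = 461 - 7*I*√10/2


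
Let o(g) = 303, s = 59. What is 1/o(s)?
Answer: 1/303 ≈ 0.0033003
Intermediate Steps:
1/o(s) = 1/303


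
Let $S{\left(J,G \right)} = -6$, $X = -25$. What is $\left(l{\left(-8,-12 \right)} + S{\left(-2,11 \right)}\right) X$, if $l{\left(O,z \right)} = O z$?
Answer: $-2250$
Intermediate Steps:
$\left(l{\left(-8,-12 \right)} + S{\left(-2,11 \right)}\right) X = \left(\left(-8\right) \left(-12\right) - 6\right) \left(-25\right) = \left(96 - 6\right) \left(-25\right) = 90 \left(-25\right) = -2250$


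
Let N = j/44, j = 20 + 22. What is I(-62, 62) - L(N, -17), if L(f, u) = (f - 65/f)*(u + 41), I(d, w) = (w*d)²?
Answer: 1137901948/77 ≈ 1.4778e+7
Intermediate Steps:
j = 42
I(d, w) = d²*w² (I(d, w) = (d*w)² = d²*w²)
N = 21/22 (N = 42/44 = 42*(1/44) = 21/22 ≈ 0.95455)
L(f, u) = (41 + u)*(f - 65/f) (L(f, u) = (f - 65/f)*(41 + u) = (41 + u)*(f - 65/f))
I(-62, 62) - L(N, -17) = (-62)²*62² - (-2665 - 65*(-17) + (21/22)²*(41 - 17))/21/22 = 3844*3844 - 22*(-2665 + 1105 + (441/484)*24)/21 = 14776336 - 22*(-2665 + 1105 + 2646/121)/21 = 14776336 - 22*(-186114)/(21*121) = 14776336 - 1*(-124076/77) = 14776336 + 124076/77 = 1137901948/77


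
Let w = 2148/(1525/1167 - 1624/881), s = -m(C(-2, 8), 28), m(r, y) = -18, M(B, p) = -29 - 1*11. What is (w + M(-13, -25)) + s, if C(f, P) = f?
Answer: -2220553822/551683 ≈ -4025.1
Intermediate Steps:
M(B, p) = -40 (M(B, p) = -29 - 11 = -40)
s = 18 (s = -1*(-18) = 18)
w = -2208416796/551683 (w = 2148/(1525*(1/1167) - 1624*1/881) = 2148/(1525/1167 - 1624/881) = 2148/(-551683/1028127) = 2148*(-1028127/551683) = -2208416796/551683 ≈ -4003.1)
(w + M(-13, -25)) + s = (-2208416796/551683 - 40) + 18 = -2230484116/551683 + 18 = -2220553822/551683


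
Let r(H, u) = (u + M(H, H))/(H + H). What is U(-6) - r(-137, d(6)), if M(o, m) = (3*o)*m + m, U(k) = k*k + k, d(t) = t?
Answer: 32198/137 ≈ 235.02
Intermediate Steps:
U(k) = k + k² (U(k) = k² + k = k + k²)
M(o, m) = m + 3*m*o (M(o, m) = 3*m*o + m = m + 3*m*o)
r(H, u) = (u + H*(1 + 3*H))/(2*H) (r(H, u) = (u + H*(1 + 3*H))/(H + H) = (u + H*(1 + 3*H))/((2*H)) = (u + H*(1 + 3*H))*(1/(2*H)) = (u + H*(1 + 3*H))/(2*H))
U(-6) - r(-137, d(6)) = -6*(1 - 6) - (6 - 137*(1 + 3*(-137)))/(2*(-137)) = -6*(-5) - (-1)*(6 - 137*(1 - 411))/(2*137) = 30 - (-1)*(6 - 137*(-410))/(2*137) = 30 - (-1)*(6 + 56170)/(2*137) = 30 - (-1)*56176/(2*137) = 30 - 1*(-28088/137) = 30 + 28088/137 = 32198/137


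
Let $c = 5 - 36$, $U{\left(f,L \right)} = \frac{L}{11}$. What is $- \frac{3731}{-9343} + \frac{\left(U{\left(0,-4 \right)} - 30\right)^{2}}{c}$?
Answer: $- \frac{1028272727}{35045593} \approx -29.341$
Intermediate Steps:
$U{\left(f,L \right)} = \frac{L}{11}$ ($U{\left(f,L \right)} = L \frac{1}{11} = \frac{L}{11}$)
$c = -31$ ($c = 5 - 36 = -31$)
$- \frac{3731}{-9343} + \frac{\left(U{\left(0,-4 \right)} - 30\right)^{2}}{c} = - \frac{3731}{-9343} + \frac{\left(\frac{1}{11} \left(-4\right) - 30\right)^{2}}{-31} = \left(-3731\right) \left(- \frac{1}{9343}\right) + \left(- \frac{4}{11} - 30\right)^{2} \left(- \frac{1}{31}\right) = \frac{3731}{9343} + \left(- \frac{334}{11}\right)^{2} \left(- \frac{1}{31}\right) = \frac{3731}{9343} + \frac{111556}{121} \left(- \frac{1}{31}\right) = \frac{3731}{9343} - \frac{111556}{3751} = - \frac{1028272727}{35045593}$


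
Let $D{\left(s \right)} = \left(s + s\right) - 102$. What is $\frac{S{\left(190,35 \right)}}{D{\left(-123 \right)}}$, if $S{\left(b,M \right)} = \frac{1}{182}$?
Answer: $- \frac{1}{63336} \approx -1.5789 \cdot 10^{-5}$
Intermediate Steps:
$S{\left(b,M \right)} = \frac{1}{182}$
$D{\left(s \right)} = -102 + 2 s$ ($D{\left(s \right)} = 2 s - 102 = -102 + 2 s$)
$\frac{S{\left(190,35 \right)}}{D{\left(-123 \right)}} = \frac{1}{182 \left(-102 + 2 \left(-123\right)\right)} = \frac{1}{182 \left(-102 - 246\right)} = \frac{1}{182 \left(-348\right)} = \frac{1}{182} \left(- \frac{1}{348}\right) = - \frac{1}{63336}$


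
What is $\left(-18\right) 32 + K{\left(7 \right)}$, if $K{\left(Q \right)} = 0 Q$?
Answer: $-576$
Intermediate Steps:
$K{\left(Q \right)} = 0$
$\left(-18\right) 32 + K{\left(7 \right)} = \left(-18\right) 32 + 0 = -576 + 0 = -576$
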